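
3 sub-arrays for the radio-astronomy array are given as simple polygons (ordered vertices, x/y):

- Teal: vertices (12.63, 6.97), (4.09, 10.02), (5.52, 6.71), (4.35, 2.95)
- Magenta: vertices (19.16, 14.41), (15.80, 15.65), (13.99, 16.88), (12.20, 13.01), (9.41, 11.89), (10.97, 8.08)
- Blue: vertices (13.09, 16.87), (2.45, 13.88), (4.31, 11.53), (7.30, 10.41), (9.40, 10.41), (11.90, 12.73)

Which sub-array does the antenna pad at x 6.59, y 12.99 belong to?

Cast a ray rightward from (6.59, 12.99). For each polygon, the edges (by vertex number in listed order) whose endpoints lie on opposite sides of y = 12.99, where each meets that height, and whether that is right or left of the point:
Teal: no edge straddles that height → 0 crossings.
Magenta: 4–5 at x≈12.150 (right), 6–1 at x≈17.323 (right) → 2 crossings.
Blue: 2–3 at x≈3.154 (left), 6–1 at x≈11.975 (right) → 1 crossing.
Only Blue has an odd count, so the point is inside Blue.

Blue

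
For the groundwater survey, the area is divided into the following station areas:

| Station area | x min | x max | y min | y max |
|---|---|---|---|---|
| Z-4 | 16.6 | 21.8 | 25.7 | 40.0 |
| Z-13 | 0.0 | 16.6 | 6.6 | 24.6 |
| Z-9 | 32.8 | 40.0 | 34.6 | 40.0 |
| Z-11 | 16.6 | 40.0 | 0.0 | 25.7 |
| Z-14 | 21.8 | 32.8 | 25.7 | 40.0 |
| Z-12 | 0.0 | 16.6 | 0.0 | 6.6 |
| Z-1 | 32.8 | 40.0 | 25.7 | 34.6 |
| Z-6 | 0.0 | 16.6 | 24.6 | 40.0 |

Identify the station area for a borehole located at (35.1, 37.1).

The point has x = 35.1 and y = 37.1.
Only Z-9 satisfies 32.8 ≤ x ≤ 40.0 and 34.6 ≤ y ≤ 40.0.

Z-9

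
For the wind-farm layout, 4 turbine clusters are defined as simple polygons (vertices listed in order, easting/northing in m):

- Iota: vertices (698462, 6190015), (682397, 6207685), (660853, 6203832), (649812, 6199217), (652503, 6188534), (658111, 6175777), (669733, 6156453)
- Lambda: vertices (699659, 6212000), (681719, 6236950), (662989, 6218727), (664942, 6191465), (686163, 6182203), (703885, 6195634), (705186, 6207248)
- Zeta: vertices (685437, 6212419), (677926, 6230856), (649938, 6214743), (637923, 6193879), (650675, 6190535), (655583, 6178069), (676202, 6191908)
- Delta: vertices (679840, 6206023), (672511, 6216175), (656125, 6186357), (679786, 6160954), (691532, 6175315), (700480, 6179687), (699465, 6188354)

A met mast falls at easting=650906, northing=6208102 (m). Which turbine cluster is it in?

Cast a ray rightward from (650906, 6208102). For each polygon, the edges (by vertex number in listed order) whose endpoints lie on opposite sides of northing = 6208102, where each meets that height, and whether that is right or left of the point:
Iota: no edge straddles that height → 0 crossings.
Lambda: 3–4 at easting≈663750.2 (right), 7–1 at easting≈704192.7 (right) → 2 crossings.
Zeta: 3–4 at easting≈646113.6 (left), 7–1 at easting≈683493.3 (right) → 1 crossing.
Delta: 1–2 at easting≈678339.1 (right), 2–3 at easting≈668074.6 (right) → 2 crossings.
Only Zeta has an odd count, so the point is inside Zeta.

Zeta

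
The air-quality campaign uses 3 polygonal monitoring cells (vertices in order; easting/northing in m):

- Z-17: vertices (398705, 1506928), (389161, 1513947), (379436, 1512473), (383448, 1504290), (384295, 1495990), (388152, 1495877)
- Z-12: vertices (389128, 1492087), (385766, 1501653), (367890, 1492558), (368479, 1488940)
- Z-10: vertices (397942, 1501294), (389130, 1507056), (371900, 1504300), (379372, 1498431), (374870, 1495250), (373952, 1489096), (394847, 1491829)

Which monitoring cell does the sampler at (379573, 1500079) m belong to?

Z-10

Cast a ray rightward from (379573, 1500079). For each polygon, the edges (by vertex number in listed order) whose endpoints lie on opposite sides of northing = 1500079, where each meets that height, and whether that is right or left of the point:
Z-17: 4–5 at easting≈383877.7 (right), 6–1 at easting≈392164.6 (right) → 2 crossings.
Z-12: 1–2 at easting≈386319.2 (right), 2–3 at easting≈382672.3 (right) → 2 crossings.
Z-10: 3–4 at easting≈377273.9 (left), 7–1 at easting≈397544.7 (right) → 1 crossing.
Only Z-10 has an odd count, so the point is inside Z-10.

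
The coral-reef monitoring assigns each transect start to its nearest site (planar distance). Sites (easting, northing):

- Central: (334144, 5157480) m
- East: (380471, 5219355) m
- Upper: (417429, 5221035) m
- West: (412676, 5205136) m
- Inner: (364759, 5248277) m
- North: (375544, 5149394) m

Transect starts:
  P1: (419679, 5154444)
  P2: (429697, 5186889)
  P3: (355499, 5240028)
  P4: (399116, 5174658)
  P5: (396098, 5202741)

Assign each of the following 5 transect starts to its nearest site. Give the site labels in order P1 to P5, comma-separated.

P1 → North (d²=1973400725.00)
P2 → West (d²=622667450.00)
P3 → Inner (d²=153793601.00)
P4 → West (d²=1112782084.00)
P5 → West (d²=280566109.00)

North, West, Inner, West, West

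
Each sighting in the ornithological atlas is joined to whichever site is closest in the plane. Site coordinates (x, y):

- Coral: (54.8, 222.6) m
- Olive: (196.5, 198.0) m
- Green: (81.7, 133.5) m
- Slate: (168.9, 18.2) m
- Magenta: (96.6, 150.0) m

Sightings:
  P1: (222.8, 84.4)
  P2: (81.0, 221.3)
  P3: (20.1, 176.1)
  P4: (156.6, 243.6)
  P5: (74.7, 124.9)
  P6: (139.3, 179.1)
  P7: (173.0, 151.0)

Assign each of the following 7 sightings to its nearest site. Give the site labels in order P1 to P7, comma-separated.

P1 → Slate (d²=7287.65)
P2 → Coral (d²=688.13)
P3 → Coral (d²=3366.34)
P4 → Olive (d²=3671.37)
P5 → Green (d²=122.96)
P6 → Magenta (d²=2670.10)
P7 → Olive (d²=2761.25)

Slate, Coral, Coral, Olive, Green, Magenta, Olive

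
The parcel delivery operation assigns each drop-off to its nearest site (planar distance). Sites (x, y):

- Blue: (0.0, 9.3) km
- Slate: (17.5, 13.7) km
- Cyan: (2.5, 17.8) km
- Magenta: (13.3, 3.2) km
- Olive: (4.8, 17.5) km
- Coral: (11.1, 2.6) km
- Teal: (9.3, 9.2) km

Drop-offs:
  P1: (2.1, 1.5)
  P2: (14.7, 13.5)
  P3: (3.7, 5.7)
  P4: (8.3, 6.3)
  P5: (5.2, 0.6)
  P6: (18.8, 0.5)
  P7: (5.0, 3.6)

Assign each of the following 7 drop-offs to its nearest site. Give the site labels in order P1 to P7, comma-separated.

Blue, Slate, Blue, Teal, Coral, Magenta, Coral

P1 → Blue (d²=65.25)
P2 → Slate (d²=7.88)
P3 → Blue (d²=26.65)
P4 → Teal (d²=9.41)
P5 → Coral (d²=38.81)
P6 → Magenta (d²=37.54)
P7 → Coral (d²=38.21)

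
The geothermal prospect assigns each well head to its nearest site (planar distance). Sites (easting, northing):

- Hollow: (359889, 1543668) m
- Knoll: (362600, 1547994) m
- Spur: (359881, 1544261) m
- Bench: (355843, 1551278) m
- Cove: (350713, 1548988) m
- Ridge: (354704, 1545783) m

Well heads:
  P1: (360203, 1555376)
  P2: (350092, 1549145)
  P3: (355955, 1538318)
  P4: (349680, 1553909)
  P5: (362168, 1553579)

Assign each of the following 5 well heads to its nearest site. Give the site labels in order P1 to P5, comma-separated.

P1 → Bench (d²=35803204.00)
P2 → Cove (d²=410290.00)
P3 → Hollow (d²=44098856.00)
P4 → Cove (d²=25283330.00)
P5 → Knoll (d²=31378849.00)

Bench, Cove, Hollow, Cove, Knoll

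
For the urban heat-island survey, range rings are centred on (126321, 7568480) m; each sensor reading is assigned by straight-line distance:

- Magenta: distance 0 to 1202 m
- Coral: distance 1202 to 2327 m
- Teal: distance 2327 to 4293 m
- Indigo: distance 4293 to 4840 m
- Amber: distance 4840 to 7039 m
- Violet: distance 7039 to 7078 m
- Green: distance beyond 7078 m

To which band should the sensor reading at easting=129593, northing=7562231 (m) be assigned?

Violet

Distance = √((129593−126321)² + (7562231−7568480)²) = √(10705984.000 + 39050001.000) = 7053.792 m.
7039 ≤ 7053.792 < 7078 → Violet.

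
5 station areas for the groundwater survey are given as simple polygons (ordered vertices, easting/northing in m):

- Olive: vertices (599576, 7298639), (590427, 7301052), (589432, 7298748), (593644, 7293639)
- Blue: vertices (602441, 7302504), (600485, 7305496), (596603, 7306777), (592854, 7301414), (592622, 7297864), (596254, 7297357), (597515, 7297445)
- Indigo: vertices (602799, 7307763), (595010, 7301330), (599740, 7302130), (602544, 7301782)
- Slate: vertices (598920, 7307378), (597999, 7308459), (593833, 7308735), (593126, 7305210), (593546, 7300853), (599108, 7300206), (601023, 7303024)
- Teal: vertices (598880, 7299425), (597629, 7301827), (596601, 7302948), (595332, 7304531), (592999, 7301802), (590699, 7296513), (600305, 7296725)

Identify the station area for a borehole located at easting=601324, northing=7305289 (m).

Indigo

Cast a ray rightward from (601324, 7305289). For each polygon, the edges (by vertex number in listed order) whose endpoints lie on opposite sides of northing = 7305289, where each meets that height, and whether that is right or left of the point:
Olive: no edge straddles that height → 0 crossings.
Blue: 1–2 at easting≈600620.3 (left), 3–4 at easting≈595562.8 (left) → 0 crossings.
Indigo: 1–2 at easting≈599803.5 (left), 4–1 at easting≈602693.5 (right) → 1 crossing.
Slate: 3–4 at easting≈593141.8 (left), 7–1 at easting≈599929.0 (left) → 0 crossings.
Teal: no edge straddles that height → 0 crossings.
Only Indigo has an odd count, so the point is inside Indigo.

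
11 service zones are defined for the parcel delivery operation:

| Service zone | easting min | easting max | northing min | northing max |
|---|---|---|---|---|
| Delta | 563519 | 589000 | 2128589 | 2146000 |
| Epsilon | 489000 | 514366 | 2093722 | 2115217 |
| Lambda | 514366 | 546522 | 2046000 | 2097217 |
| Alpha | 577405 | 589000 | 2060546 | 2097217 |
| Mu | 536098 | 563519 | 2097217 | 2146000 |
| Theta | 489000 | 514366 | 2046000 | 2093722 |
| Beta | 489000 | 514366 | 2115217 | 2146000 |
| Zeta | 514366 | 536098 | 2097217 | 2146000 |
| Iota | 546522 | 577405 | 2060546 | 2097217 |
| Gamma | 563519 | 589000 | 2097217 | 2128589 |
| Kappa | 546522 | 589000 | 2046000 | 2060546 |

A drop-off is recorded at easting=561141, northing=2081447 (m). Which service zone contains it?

Iota

The point has easting = 561141 and northing = 2081447.
Only Iota satisfies 546522 ≤ easting ≤ 577405 and 2060546 ≤ northing ≤ 2097217.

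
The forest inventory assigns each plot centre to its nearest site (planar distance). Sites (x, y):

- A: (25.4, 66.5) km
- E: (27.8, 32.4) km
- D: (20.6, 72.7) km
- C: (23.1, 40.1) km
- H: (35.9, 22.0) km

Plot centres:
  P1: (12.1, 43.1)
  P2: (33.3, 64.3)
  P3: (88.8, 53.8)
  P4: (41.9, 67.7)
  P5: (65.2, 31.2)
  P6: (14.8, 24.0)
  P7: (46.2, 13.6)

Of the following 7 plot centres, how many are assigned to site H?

P1 → C
P2 → A
P3 → H
P4 → A
P5 → H
P6 → E
P7 → H
3 of the 7 go to H.

3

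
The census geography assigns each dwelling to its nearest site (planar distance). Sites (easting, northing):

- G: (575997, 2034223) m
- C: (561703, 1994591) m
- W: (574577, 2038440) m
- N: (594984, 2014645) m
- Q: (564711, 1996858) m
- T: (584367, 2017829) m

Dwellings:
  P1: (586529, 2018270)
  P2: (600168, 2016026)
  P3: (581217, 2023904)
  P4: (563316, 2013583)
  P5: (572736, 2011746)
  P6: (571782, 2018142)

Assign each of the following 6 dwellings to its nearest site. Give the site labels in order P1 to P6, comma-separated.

P1 → T (d²=4868725.00)
P2 → N (d²=28781017.00)
P3 → T (d²=46828125.00)
P4 → Q (d²=281671650.00)
P5 → T (d²=172283050.00)
P6 → T (d²=158480194.00)

T, N, T, Q, T, T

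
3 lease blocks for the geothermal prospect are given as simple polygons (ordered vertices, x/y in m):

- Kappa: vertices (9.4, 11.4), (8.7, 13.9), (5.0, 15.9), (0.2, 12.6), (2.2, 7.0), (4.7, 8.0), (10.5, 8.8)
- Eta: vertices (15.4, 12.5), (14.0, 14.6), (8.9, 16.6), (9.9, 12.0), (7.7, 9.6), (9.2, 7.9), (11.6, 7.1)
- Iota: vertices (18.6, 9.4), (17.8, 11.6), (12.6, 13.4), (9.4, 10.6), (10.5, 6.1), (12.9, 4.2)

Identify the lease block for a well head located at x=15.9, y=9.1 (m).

Iota

Cast a ray rightward from (15.9, 9.1). For each polygon, the edges (by vertex number in listed order) whose endpoints lie on opposite sides of y = 9.1, where each meets that height, and whether that is right or left of the point:
Kappa: 4–5 at x≈1.45 (left), 7–1 at x≈10.37 (left) → 0 crossings.
Eta: 5–6 at x≈8.14 (left), 7–1 at x≈13.01 (left) → 0 crossings.
Iota: 4–5 at x≈9.77 (left), 6–1 at x≈18.27 (right) → 1 crossing.
Only Iota has an odd count, so the point is inside Iota.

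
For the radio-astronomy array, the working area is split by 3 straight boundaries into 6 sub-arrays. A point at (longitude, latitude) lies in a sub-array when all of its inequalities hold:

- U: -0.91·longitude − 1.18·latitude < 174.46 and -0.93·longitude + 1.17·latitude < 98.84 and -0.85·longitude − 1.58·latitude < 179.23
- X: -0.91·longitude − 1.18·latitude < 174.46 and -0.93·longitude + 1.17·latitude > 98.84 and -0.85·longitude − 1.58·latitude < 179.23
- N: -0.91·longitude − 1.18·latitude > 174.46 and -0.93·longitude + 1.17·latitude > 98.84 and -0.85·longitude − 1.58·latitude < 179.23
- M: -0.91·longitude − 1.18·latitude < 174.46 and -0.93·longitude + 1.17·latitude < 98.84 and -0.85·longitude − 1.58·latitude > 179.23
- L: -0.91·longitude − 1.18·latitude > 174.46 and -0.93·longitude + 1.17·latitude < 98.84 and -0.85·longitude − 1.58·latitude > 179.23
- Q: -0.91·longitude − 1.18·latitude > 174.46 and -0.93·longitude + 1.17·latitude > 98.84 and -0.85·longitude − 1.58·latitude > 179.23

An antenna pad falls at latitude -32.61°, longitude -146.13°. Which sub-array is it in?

U

-0.91·-146.13 − 1.18·-32.61 = 171.458, which is < 174.46
-0.93·-146.13 + 1.17·-32.61 = 97.747, which is < 98.84
-0.85·-146.13 − 1.58·-32.61 = 175.734, which is < 179.23
This sign pattern matches U.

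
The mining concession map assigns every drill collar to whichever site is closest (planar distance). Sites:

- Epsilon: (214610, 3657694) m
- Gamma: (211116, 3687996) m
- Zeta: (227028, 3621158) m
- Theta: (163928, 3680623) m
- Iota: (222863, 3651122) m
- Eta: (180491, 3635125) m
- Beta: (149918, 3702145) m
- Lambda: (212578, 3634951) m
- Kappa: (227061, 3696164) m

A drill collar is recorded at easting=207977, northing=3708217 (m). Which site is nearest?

Squared distances to each site:
Epsilon: 2596570218.000; Gamma: 418742162.000; Zeta: 7942210082.000; Theta: 2701743237.000; Iota: 3481432021.000; Eta: 6097920660.000; Beta: 3407716665.000; Lambda: 5389075957.000; Kappa: 509473865.000.
Minimum at Gamma.

Gamma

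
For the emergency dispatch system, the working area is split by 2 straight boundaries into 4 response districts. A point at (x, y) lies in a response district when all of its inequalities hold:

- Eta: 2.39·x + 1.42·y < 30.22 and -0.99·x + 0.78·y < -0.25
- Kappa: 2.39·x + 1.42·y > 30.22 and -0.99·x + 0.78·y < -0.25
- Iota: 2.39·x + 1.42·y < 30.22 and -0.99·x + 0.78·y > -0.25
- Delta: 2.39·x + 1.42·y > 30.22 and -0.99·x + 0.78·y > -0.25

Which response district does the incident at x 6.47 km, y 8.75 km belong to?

Iota

2.39·6.47 + 1.42·8.75 = 27.888, which is < 30.22
-0.99·6.47 + 0.78·8.75 = 0.420, which is > -0.25
This sign pattern matches Iota.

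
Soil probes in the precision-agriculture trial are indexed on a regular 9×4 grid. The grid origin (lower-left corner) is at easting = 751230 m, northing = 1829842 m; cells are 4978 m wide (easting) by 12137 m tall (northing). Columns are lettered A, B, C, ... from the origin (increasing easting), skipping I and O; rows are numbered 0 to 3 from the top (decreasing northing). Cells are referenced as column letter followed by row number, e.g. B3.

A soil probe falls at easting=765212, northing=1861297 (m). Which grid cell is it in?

C1

Column index: ⌊(765212 − 751230) / 4978⌋ = ⌊2.809⌋ = 2 → column C
Row offset from origin: ⌊(1861297 − 1829842) / 12137⌋ = ⌊2.592⌋ = 2 → row 1 (counted from top)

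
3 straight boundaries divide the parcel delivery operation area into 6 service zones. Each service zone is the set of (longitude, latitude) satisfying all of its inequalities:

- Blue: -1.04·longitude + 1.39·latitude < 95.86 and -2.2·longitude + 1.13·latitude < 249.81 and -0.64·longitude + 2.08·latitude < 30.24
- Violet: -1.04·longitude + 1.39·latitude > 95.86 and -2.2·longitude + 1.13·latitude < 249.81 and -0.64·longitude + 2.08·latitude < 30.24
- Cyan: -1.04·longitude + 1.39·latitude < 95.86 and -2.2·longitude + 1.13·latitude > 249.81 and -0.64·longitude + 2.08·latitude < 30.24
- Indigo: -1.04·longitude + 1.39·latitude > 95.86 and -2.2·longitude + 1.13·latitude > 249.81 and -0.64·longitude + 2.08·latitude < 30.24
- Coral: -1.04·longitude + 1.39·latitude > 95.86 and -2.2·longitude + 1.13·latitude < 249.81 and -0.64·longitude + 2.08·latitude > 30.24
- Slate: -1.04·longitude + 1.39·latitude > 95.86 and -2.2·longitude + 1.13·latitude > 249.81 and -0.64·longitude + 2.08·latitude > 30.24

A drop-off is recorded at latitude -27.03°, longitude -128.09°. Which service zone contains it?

-1.04·-128.09 + 1.39·-27.03 = 95.642, which is < 95.86
-2.2·-128.09 + 1.13·-27.03 = 251.254, which is > 249.81
-0.64·-128.09 + 2.08·-27.03 = 25.755, which is < 30.24
This sign pattern matches Cyan.

Cyan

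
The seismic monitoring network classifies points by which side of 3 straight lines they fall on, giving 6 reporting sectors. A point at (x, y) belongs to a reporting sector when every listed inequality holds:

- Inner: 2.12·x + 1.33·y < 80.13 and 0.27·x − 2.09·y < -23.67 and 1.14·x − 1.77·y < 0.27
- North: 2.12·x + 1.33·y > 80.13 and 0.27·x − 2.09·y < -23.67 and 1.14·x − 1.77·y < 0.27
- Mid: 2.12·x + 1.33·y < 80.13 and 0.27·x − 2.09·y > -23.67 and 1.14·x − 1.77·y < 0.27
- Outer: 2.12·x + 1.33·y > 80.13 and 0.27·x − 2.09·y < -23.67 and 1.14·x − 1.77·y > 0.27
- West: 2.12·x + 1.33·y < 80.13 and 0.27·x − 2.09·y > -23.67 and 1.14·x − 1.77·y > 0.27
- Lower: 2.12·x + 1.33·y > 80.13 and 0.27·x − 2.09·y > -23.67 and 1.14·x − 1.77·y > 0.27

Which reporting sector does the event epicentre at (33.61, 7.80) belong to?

Lower

2.12·33.61 + 1.33·7.80 = 81.627, which is > 80.13
0.27·33.61 − 2.09·7.80 = -7.227, which is > -23.67
1.14·33.61 − 1.77·7.80 = 24.509, which is > 0.27
This sign pattern matches Lower.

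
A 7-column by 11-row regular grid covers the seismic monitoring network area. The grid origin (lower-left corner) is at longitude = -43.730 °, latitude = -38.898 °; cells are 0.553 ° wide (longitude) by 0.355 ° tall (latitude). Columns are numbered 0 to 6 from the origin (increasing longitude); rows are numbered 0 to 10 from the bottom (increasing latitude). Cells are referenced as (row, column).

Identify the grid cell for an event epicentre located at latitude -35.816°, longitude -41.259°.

(8, 4)

Column index: ⌊(-41.259 − -43.730) / 0.553⌋ = ⌊4.468⌋ = 4
Row offset from origin: ⌊(-35.816 − -38.898) / 0.355⌋ = ⌊8.682⌋ = 8 → row 8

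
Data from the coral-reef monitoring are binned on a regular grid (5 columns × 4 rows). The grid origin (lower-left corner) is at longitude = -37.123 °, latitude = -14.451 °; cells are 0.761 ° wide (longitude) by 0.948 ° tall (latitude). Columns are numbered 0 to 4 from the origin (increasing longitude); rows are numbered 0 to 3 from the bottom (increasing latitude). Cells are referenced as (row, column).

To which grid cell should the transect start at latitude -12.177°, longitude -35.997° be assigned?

Column index: ⌊(-35.997 − -37.123) / 0.761⌋ = ⌊1.480⌋ = 1
Row offset from origin: ⌊(-12.177 − -14.451) / 0.948⌋ = ⌊2.399⌋ = 2 → row 2

(2, 1)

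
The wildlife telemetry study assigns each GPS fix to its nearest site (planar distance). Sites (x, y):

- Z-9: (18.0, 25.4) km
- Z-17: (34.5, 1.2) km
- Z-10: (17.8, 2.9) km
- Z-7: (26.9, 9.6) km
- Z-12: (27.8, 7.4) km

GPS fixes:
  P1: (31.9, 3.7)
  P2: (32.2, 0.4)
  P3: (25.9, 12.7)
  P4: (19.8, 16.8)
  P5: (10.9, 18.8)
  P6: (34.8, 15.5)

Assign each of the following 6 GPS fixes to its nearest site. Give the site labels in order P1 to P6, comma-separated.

Z-17, Z-17, Z-7, Z-9, Z-9, Z-7

P1 → Z-17 (d²=13.01)
P2 → Z-17 (d²=5.93)
P3 → Z-7 (d²=10.61)
P4 → Z-9 (d²=77.20)
P5 → Z-9 (d²=93.97)
P6 → Z-7 (d²=97.22)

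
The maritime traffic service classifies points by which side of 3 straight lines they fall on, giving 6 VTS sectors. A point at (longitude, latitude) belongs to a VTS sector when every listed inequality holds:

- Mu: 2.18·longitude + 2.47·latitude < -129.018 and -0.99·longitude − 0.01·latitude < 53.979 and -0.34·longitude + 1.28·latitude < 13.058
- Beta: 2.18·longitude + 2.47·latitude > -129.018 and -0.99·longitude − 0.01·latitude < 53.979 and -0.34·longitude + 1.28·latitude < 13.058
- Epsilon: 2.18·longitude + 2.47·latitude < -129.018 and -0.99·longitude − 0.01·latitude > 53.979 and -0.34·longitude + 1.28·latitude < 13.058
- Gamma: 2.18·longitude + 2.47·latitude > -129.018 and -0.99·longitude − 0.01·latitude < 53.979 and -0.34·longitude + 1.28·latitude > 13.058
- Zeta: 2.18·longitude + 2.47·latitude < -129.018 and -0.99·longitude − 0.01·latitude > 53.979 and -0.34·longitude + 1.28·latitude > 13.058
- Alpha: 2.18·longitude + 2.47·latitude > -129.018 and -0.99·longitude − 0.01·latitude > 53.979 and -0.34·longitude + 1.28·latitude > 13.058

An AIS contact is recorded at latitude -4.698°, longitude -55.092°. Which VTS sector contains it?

Epsilon

2.18·-55.092 + 2.47·-4.698 = -131.705, which is < -129.018
-0.99·-55.092 − 0.01·-4.698 = 54.588, which is > 53.979
-0.34·-55.092 + 1.28·-4.698 = 12.718, which is < 13.058
This sign pattern matches Epsilon.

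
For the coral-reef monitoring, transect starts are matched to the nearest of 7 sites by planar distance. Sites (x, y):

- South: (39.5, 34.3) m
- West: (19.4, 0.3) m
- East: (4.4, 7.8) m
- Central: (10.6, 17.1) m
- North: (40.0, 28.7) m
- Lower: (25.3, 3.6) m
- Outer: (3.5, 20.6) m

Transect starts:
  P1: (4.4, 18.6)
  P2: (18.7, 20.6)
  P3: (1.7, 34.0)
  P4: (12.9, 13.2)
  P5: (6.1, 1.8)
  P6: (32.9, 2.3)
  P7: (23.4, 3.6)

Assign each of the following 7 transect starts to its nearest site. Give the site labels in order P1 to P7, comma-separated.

P1 → Outer (d²=4.81)
P2 → Central (d²=77.86)
P3 → Outer (d²=182.80)
P4 → Central (d²=20.50)
P5 → East (d²=38.89)
P6 → Lower (d²=59.45)
P7 → Lower (d²=3.61)

Outer, Central, Outer, Central, East, Lower, Lower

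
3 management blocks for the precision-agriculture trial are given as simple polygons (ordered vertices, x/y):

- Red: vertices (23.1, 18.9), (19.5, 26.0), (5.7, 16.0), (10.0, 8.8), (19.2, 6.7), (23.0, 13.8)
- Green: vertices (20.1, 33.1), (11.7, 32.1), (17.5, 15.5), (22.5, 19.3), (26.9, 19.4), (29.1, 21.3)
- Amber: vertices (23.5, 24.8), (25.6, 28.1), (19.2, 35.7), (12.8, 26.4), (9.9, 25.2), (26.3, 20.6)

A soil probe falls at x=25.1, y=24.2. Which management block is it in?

Cast a ray rightward from (25.1, 24.2). For each polygon, the edges (by vertex number in listed order) whose endpoints lie on opposite sides of y = 24.2, where each meets that height, and whether that is right or left of the point:
Red: 1–2 at x≈20.41 (left), 2–3 at x≈17.02 (left) → 0 crossings.
Green: 2–3 at x≈14.46 (left), 6–1 at x≈26.89 (right) → 1 crossing.
Amber: 5–6 at x≈13.47 (left), 6–1 at x≈23.90 (left) → 0 crossings.
Only Green has an odd count, so the point is inside Green.

Green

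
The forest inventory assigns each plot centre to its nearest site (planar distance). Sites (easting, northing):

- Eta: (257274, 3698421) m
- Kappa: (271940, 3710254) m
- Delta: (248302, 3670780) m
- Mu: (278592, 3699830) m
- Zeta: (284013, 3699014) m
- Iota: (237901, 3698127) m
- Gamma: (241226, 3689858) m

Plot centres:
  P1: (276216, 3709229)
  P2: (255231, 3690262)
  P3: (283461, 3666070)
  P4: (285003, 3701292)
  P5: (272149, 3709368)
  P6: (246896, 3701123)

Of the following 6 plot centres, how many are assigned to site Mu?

P1 → Kappa
P2 → Eta
P3 → Zeta
P4 → Zeta
P5 → Kappa
P6 → Iota
0 of the 6 go to Mu.

0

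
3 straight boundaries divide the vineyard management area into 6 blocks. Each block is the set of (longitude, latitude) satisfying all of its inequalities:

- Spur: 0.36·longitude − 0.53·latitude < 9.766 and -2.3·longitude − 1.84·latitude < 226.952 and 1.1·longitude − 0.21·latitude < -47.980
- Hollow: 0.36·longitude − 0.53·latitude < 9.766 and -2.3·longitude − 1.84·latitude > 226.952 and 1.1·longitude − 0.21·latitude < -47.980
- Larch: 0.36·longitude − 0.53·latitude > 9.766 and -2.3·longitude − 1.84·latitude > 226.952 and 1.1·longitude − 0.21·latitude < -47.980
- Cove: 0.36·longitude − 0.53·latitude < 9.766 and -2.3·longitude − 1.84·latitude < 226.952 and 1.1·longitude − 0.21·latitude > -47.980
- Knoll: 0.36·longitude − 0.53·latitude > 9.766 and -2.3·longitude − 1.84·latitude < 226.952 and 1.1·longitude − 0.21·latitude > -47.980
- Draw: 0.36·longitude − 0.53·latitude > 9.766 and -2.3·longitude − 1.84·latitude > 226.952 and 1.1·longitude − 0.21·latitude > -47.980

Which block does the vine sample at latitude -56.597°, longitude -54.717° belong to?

Larch

0.36·-54.717 − 0.53·-56.597 = 10.298, which is > 9.766
-2.3·-54.717 − 1.84·-56.597 = 229.988, which is > 226.952
1.1·-54.717 − 0.21·-56.597 = -48.303, which is < -47.980
This sign pattern matches Larch.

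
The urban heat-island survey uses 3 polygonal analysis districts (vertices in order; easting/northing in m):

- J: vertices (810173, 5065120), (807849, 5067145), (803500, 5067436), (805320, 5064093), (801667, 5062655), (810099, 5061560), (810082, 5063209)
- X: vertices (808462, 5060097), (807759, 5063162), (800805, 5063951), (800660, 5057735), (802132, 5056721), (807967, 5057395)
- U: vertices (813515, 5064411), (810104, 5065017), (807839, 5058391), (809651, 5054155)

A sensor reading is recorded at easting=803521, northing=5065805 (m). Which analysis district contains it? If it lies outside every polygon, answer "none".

Cast a ray rightward from (803521, 5065805). For each polygon, the edges (by vertex number in listed order) whose endpoints lie on opposite sides of northing = 5065805, where each meets that height, and whether that is right or left of the point:
J: 1–2 at easting≈809386.9 (right), 3–4 at easting≈804388.0 (right) → 2 crossings.
X: no edge straddles that height → 0 crossings.
U: no edge straddles that height → 0 crossings.
All counts are even, so the point lies outside every listed polygon.

none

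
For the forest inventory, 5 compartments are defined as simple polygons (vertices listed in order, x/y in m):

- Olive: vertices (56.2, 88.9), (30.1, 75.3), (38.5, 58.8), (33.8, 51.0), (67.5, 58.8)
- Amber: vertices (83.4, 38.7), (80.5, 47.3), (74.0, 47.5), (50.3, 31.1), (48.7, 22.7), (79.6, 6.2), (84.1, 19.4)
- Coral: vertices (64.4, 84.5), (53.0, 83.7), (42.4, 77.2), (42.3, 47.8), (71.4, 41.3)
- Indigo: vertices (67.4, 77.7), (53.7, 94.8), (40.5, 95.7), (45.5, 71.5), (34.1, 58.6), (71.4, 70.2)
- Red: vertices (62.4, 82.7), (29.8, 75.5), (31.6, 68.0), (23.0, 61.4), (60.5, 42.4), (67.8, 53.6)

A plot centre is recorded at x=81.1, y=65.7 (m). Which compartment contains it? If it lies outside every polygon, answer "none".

Cast a ray rightward from (81.1, 65.7). For each polygon, the edges (by vertex number in listed order) whose endpoints lie on opposite sides of y = 65.7, where each meets that height, and whether that is right or left of the point:
Olive: 2–3 at x≈34.99 (left), 5–1 at x≈64.91 (left) → 0 crossings.
Amber: no edge straddles that height → 0 crossings.
Coral: 3–4 at x≈42.36 (left), 5–1 at x≈67.45 (left) → 0 crossings.
Indigo: 4–5 at x≈40.37 (left), 5–6 at x≈56.93 (left) → 0 crossings.
Red: 3–4 at x≈28.60 (left), 6–1 at x≈65.55 (left) → 0 crossings.
All counts are even, so the point lies outside every listed polygon.

none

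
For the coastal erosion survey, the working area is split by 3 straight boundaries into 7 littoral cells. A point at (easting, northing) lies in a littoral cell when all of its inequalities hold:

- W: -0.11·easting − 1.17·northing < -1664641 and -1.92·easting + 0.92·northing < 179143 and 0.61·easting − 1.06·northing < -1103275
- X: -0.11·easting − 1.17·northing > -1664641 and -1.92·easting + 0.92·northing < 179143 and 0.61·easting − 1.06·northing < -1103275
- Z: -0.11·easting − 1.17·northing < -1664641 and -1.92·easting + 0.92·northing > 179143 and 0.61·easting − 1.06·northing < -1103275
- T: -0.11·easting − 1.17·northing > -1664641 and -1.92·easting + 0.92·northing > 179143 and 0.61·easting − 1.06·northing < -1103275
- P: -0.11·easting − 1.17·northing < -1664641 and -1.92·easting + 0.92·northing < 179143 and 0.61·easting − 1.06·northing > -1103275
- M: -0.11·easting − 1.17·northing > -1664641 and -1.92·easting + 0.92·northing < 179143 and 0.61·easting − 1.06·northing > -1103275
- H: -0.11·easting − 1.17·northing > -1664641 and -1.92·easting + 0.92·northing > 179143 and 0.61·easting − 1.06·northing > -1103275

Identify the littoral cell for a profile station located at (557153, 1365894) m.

-0.11·557153 − 1.17·1365894 = -1659382.810, which is > -1664641
-1.92·557153 + 0.92·1365894 = 186888.720, which is > 179143
0.61·557153 − 1.06·1365894 = -1107984.310, which is < -1103275
This sign pattern matches T.

T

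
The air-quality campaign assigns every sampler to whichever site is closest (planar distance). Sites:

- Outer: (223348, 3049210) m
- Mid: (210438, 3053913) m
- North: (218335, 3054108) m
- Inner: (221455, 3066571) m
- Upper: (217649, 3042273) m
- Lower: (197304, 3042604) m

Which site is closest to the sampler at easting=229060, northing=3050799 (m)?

Outer

Squared distances to each site:
Outer: 35151865.000; Mid: 356475880.000; North: 125975106.000; Inner: 306592009.000; Upper: 202903597.000; Lower: 1075601561.000.
Minimum at Outer.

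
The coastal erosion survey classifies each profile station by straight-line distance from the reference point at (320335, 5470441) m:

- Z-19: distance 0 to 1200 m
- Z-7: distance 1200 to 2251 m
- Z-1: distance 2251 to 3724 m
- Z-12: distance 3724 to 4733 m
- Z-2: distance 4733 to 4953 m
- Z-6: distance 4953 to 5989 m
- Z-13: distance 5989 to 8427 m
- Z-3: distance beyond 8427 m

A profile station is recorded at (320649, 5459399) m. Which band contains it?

Z-3

Distance = √((320649−320335)² + (5459399−5470441)²) = √(98596.000 + 121925764.000) = 11046.464 m.
8427 ≤ 11046.464 < ∞ → Z-3.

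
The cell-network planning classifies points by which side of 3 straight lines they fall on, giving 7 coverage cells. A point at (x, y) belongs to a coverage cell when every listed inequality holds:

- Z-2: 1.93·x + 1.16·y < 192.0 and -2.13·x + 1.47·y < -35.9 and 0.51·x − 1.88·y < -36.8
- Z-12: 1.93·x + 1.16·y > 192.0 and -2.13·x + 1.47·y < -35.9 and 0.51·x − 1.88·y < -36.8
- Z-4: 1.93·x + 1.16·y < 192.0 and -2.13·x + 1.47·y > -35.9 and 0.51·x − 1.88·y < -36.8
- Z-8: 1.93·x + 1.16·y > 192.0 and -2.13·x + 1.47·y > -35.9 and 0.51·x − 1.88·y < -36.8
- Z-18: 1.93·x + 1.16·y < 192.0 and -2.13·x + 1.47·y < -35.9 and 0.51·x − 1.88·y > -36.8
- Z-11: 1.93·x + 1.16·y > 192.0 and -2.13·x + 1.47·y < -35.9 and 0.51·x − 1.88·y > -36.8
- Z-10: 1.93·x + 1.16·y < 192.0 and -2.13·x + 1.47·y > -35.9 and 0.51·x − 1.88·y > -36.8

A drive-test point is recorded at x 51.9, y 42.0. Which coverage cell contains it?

1.93·51.9 + 1.16·42.0 = 148.887, which is < 192.0
-2.13·51.9 + 1.47·42.0 = -48.807, which is < -35.9
0.51·51.9 − 1.88·42.0 = -52.491, which is < -36.8
This sign pattern matches Z-2.

Z-2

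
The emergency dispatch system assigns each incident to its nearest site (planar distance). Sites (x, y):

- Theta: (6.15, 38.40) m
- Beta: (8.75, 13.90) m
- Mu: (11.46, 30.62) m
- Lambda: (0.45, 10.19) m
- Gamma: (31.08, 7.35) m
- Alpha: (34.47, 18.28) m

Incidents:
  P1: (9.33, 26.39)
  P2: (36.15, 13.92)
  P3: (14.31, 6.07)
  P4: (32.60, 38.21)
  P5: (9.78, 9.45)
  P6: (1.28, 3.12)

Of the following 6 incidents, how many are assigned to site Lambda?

P1 → Mu
P2 → Alpha
P3 → Beta
P4 → Alpha
P5 → Beta
P6 → Lambda
1 of the 6 goes to Lambda.

1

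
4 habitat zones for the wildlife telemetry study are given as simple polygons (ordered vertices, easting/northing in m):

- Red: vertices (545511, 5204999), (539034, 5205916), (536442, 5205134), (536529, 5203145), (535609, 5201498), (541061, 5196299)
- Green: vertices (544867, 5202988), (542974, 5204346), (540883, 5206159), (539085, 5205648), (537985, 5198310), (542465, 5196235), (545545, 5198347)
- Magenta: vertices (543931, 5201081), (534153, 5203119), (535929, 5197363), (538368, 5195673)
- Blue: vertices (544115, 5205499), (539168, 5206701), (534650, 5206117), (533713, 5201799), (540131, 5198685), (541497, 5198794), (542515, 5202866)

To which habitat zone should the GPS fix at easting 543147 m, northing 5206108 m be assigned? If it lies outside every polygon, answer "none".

none

Cast a ray rightward from (543147, 5206108). For each polygon, the edges (by vertex number in listed order) whose endpoints lie on opposite sides of northing = 5206108, where each meets that height, and whether that is right or left of the point:
Red: no edge straddles that height → 0 crossings.
Green: 2–3 at easting≈540941.8 (left), 3–4 at easting≈540703.6 (left) → 0 crossings.
Magenta: no edge straddles that height → 0 crossings.
Blue: 1–2 at easting≈541608.6 (left), 3–4 at easting≈534648.0 (left) → 0 crossings.
All counts are even, so the point lies outside every listed polygon.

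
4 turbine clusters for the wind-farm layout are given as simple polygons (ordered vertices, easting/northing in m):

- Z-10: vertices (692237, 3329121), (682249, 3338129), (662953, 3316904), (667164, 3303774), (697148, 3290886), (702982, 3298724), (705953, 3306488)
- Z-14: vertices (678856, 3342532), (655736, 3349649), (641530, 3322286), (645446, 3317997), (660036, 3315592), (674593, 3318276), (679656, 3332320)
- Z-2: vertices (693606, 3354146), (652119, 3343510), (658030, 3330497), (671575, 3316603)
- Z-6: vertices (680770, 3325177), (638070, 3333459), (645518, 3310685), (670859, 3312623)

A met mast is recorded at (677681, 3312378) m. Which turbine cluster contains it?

Cast a ray rightward from (677681, 3312378). For each polygon, the edges (by vertex number in listed order) whose endpoints lie on opposite sides of northing = 3312378, where each meets that height, and whether that is right or left of the point:
Z-10: 3–4 at easting≈664404.6 (left), 7–1 at easting≈702383.6 (right) → 1 crossing.
Z-14: no edge straddles that height → 0 crossings.
Z-2: no edge straddles that height → 0 crossings.
Z-6: 2–3 at easting≈644964.3 (left), 3–4 at easting≈667655.4 (left) → 0 crossings.
Only Z-10 has an odd count, so the point is inside Z-10.

Z-10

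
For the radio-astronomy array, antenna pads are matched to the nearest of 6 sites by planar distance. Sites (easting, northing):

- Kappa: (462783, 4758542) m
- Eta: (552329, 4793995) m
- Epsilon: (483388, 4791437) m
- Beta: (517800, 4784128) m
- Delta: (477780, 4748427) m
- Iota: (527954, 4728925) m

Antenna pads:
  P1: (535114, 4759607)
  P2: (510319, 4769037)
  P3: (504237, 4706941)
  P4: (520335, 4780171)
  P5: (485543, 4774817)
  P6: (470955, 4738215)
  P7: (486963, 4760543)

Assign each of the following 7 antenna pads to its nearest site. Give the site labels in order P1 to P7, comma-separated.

P1 → Beta (d²=901054037.00)
P2 → Beta (d²=283703642.00)
P3 → Iota (d²=1045792345.00)
P4 → Beta (d²=22084074.00)
P5 → Epsilon (d²=280868425.00)
P6 → Delta (d²=150865569.00)
P7 → Delta (d²=231124945.00)

Beta, Beta, Iota, Beta, Epsilon, Delta, Delta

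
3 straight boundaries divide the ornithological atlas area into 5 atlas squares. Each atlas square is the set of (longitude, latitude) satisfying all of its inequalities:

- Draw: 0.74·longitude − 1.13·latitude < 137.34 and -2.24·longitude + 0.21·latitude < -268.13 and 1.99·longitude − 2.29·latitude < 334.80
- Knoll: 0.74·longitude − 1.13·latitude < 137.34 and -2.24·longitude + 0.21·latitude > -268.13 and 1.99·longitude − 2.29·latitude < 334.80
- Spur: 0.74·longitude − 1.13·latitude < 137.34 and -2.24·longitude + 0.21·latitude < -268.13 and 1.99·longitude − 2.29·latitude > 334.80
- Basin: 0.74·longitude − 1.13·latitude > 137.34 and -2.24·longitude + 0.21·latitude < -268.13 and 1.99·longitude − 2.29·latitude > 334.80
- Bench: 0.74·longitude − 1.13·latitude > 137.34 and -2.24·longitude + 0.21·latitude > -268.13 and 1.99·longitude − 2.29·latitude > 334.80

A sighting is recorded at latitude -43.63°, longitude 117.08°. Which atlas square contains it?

0.74·117.08 − 1.13·-43.63 = 135.941, which is < 137.34
-2.24·117.08 + 0.21·-43.63 = -271.422, which is < -268.13
1.99·117.08 − 2.29·-43.63 = 332.902, which is < 334.80
This sign pattern matches Draw.

Draw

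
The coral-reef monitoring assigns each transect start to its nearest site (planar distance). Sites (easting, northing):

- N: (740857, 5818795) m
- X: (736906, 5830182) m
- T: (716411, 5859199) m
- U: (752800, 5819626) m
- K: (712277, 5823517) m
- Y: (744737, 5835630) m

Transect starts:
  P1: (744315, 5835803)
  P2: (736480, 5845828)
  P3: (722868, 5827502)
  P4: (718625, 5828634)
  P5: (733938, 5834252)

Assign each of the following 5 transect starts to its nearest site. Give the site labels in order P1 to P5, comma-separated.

Y, Y, K, K, X

P1 → Y (d²=208013.00)
P2 → Y (d²=172177253.00)
P3 → K (d²=128049506.00)
P4 → K (d²=66480793.00)
P5 → X (d²=25373924.00)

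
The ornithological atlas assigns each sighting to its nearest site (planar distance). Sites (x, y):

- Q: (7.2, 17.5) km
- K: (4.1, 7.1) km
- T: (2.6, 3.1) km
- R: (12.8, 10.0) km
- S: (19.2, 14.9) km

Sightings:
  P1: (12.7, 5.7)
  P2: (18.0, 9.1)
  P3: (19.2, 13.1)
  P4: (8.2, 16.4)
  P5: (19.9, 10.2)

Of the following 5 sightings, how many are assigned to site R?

2

P1 → R
P2 → R
P3 → S
P4 → Q
P5 → S
2 of the 5 go to R.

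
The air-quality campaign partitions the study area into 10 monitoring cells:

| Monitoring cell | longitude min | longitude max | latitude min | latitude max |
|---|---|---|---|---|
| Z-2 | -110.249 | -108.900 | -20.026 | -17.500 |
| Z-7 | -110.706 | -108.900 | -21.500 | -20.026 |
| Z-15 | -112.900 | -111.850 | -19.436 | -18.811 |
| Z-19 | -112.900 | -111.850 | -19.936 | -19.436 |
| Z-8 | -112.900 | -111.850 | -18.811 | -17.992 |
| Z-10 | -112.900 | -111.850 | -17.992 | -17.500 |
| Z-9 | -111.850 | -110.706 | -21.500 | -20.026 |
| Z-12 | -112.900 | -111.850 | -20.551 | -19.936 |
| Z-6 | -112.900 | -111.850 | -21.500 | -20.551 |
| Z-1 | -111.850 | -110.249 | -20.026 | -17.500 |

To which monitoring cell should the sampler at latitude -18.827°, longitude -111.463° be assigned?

Z-1

The point has longitude = -111.463 and latitude = -18.827.
Only Z-1 satisfies -111.850 ≤ longitude ≤ -110.249 and -20.026 ≤ latitude ≤ -17.500.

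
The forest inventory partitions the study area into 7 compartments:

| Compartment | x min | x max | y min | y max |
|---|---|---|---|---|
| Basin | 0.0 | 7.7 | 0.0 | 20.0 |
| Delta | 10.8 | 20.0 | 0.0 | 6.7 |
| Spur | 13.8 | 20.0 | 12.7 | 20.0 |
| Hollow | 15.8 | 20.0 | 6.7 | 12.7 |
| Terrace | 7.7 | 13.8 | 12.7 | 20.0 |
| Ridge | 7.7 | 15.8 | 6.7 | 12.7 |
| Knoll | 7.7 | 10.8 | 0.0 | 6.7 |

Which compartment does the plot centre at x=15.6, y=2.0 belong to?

The point has x = 15.6 and y = 2.0.
Only Delta satisfies 10.8 ≤ x ≤ 20.0 and 0.0 ≤ y ≤ 6.7.

Delta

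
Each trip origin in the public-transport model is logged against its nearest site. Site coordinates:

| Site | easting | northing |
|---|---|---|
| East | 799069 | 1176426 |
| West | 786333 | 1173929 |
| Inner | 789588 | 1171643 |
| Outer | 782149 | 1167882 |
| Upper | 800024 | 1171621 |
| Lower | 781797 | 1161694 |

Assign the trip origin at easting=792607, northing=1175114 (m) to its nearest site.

Squared distances to each site:
East: 43478788.000; West: 40767301.000; Inner: 21162202.000; Outer: 161671588.000; Upper: 67212938.000; Lower: 296952500.000.
Minimum at Inner.

Inner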